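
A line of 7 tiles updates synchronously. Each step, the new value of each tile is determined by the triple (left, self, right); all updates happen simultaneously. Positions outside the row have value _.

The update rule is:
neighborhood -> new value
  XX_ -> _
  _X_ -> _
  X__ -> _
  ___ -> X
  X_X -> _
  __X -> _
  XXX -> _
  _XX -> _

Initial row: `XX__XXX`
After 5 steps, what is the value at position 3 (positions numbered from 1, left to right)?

_

step 1: _______
step 2: XXXXXXX
step 3: _______  (repeats step 1; period 2)
step 5: _______
position 3 holds _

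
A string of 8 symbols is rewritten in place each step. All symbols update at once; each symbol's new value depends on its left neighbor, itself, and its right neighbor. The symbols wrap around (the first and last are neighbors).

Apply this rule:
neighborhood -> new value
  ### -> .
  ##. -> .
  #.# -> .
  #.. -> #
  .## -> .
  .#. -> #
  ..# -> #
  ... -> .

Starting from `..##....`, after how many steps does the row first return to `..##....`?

.#..#...
######..
......##
#....#..
##..####
..##....

6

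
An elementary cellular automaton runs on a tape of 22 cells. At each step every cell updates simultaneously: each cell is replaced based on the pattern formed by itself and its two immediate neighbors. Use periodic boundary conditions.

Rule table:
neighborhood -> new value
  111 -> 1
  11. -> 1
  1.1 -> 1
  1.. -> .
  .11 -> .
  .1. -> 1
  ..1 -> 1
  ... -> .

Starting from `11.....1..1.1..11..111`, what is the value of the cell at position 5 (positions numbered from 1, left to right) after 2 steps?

.

11....11.1111.1.1.1.11
11...1.11.1111111111.1
position 5 holds .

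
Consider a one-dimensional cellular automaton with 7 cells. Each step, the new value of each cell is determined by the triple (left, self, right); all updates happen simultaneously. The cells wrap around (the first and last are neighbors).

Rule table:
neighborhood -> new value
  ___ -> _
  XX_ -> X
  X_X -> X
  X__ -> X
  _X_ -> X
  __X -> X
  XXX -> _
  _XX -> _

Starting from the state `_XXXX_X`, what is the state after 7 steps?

X___XXX

step 1: X___XXX
step 2: XX_X___
step 3: _XXXX_X  (repeats step 0; period 3)
step 7: X___XXX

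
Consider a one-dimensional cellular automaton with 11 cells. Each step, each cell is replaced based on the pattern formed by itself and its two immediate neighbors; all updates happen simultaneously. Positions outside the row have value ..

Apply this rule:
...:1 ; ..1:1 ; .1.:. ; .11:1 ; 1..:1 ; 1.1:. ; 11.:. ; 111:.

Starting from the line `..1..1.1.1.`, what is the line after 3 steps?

.11..1....1

11.11.....1
1..1.11111.
.11..1....1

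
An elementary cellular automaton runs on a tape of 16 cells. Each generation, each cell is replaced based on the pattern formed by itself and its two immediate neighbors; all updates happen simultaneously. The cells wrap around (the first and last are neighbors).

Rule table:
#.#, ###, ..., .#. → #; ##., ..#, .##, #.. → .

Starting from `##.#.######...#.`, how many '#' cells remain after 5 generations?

8

generation 1: ..###.####..#.##
generation 2: ...#.#.##...##..
generation 3: ##.####...#....#
generation 4: #.#.##..#.#.##..
generation 5: ####....####....
count of #: 8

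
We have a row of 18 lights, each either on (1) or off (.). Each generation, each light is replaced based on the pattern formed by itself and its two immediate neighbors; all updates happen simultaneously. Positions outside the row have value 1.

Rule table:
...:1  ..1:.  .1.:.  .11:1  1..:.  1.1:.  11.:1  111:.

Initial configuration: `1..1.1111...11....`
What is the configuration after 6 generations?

1....1..1.1.11.11.
1.11........11.11.
1.11.111111.11.11.
1.11.1....1.11.11.
1.11...11...11.11.
1.11.1.11.1.11.11.

1.11.1.11.1.11.11.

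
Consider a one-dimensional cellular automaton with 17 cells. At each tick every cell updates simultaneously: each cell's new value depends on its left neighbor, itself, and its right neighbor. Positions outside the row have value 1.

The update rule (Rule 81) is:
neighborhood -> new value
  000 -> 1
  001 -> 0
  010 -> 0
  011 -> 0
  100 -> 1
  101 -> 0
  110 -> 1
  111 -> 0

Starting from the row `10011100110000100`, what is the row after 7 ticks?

11000110011110010
01110011000011000
00011001111001110
11001100001100010
01100111100111000
00110000110001110
10011110011100010

10011110011100010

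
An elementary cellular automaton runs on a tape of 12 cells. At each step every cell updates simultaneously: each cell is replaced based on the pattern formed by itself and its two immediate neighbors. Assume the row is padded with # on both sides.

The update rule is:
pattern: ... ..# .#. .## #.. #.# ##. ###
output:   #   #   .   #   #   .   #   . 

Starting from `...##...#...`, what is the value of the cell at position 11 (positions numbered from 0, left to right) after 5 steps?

########.###
.......#.#..
#######...##
......#####.
#######...#.
position 11 holds .

.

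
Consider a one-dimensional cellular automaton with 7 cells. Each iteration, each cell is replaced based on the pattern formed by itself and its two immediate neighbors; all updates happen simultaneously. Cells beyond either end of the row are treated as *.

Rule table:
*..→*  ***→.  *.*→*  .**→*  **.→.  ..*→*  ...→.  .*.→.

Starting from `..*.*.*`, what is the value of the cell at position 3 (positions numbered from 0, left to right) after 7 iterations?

*

iteration 1: **.*.**
iteration 2: ..*.**.
iteration 3: **.**.*
iteration 4: ..**.**
iteration 5: ***.**.
iteration 6: ...**.*
iteration 7: *.**.**
position 3 holds *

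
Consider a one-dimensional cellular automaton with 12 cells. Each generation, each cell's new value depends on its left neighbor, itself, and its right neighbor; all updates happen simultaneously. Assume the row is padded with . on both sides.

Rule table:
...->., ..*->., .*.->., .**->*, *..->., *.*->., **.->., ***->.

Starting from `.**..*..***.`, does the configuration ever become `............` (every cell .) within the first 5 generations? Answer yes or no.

yes

generation 1: .*......*...
generation 2: ............
all cells are . at generation 2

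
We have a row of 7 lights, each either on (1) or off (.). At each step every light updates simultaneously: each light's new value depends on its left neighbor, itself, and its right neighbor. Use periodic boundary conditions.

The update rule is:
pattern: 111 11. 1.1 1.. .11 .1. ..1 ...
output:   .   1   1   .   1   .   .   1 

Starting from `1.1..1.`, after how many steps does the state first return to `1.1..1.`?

14

step 1: .1....1
step 2: 1..11..
step 3: ...11..
step 4: 11.11.1
step 5: .111111
step 6: 11....1
step 7: .1.11.1
step 8: 1.1111.
step 9: .11..11
step 10: 111..11
step 11: ..1..1.
step 12: 1......
step 13: ..1111.
step 14: 1.1..1.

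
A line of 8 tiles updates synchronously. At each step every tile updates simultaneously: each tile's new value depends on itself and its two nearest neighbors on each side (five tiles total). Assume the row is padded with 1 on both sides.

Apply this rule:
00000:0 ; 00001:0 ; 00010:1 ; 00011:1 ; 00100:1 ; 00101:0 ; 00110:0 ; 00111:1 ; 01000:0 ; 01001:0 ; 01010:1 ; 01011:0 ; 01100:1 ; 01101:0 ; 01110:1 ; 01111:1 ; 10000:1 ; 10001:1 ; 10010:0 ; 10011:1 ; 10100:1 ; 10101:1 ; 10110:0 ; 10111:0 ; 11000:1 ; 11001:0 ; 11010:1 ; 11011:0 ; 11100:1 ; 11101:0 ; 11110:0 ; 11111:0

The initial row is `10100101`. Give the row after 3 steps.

01111011

01100000
00111001
01111011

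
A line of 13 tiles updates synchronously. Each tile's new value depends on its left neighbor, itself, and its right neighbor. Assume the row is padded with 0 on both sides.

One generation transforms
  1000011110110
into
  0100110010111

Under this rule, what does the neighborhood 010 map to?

0

At position 0 the neighborhood is 010; the next row has 0 there.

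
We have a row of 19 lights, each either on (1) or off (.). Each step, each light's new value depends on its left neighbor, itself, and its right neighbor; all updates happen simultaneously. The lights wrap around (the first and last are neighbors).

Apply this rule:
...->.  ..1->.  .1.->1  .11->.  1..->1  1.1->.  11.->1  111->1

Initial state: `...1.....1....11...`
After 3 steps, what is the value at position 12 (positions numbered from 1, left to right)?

1

...11....11....11..
....11....11....11.
.....11....11....11
position 12 holds 1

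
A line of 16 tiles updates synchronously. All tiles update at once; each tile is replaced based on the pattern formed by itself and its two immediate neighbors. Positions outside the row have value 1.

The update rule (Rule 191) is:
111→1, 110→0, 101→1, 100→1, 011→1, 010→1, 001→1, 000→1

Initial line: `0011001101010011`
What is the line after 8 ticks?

0111111111111111

tick 1: 1110111011111111
tick 2: 1101110111111111
tick 3: 1011101111111111
tick 4: 0111011111111111
tick 5: 1110111111111111
tick 6: 1101111111111111
tick 7: 1011111111111111
tick 8: 0111111111111111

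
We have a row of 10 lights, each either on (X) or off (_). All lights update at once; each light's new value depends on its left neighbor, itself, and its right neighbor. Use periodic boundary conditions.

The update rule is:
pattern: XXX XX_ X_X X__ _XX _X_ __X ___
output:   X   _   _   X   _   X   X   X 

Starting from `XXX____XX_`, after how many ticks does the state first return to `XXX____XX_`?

tick 1: _X_XXXX___
tick 2: XX__XX_XXX
tick 3: X_XX____XX
tick 4: ____XXXX_X
tick 5: XXXX_XX__X
tick 6: XXX____XX_

6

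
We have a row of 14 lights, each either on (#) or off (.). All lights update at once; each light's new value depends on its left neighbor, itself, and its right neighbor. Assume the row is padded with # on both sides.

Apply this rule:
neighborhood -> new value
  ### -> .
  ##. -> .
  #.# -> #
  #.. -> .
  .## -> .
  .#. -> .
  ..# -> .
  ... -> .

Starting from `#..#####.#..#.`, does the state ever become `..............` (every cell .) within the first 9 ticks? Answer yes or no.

yes

........#....#
..............
all cells are . at tick 2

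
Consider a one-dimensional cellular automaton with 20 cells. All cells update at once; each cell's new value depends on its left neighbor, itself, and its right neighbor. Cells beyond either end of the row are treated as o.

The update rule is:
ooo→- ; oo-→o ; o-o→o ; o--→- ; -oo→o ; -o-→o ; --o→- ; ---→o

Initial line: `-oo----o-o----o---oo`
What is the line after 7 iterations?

--o-oooooo-ooo--oooo

ooo-oo-ooo-oo-o-o-o-
--oooooo-ooooooooooo
--o----ooo----------
--o-oo-o-o-oooooooo-
--oooooooooo------oo
--o--------o-oooo-o-
--o-oooooo-ooo--oooo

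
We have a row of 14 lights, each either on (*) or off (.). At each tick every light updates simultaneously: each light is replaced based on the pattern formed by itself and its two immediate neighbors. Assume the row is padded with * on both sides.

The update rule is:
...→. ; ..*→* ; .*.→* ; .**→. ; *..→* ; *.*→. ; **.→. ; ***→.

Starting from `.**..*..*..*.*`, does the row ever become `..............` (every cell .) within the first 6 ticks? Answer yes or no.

no

...*********..
*.*.........**
..**.......*..
**..*.....****
..****...*....
**....*.***..*
tick 6 is **....*.***..*, still not uniform .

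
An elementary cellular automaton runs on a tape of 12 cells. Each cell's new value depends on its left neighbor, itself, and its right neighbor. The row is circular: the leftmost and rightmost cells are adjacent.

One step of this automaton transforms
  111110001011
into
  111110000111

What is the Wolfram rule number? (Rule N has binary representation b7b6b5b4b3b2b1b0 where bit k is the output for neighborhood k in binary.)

position 0: 111 → 1  (bit 7 = 1)
position 4: 110 → 1  (bit 6 = 1)
position 9: 101 → 1  (bit 5 = 1)
position 5: 100 → 0  (bit 4 = 0)
position 10: 011 → 1  (bit 3 = 1)
position 8: 010 → 0  (bit 2 = 0)
position 7: 001 → 0  (bit 1 = 0)
position 6: 000 → 0  (bit 0 = 0)
bits b7..b0 = 11101000 = 232

232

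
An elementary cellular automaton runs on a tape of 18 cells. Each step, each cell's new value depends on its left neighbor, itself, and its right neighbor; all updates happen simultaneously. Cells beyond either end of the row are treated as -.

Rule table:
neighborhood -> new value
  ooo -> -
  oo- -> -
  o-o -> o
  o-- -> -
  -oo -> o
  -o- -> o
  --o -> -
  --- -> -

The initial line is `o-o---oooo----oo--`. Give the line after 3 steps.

ooo---o-------o---
o-----o-------o---
o-----o-------o---

o-----o-------o---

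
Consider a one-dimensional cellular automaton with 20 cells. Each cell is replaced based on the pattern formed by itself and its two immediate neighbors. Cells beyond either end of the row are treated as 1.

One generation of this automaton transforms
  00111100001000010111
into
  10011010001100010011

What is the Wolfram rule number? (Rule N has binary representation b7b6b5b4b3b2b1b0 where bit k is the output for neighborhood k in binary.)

148

position 3: 111 → 1  (bit 7 = 1)
position 5: 110 → 0  (bit 6 = 0)
position 16: 101 → 0  (bit 5 = 0)
position 0: 100 → 1  (bit 4 = 1)
position 2: 011 → 0  (bit 3 = 0)
position 10: 010 → 1  (bit 2 = 1)
position 1: 001 → 0  (bit 1 = 0)
position 7: 000 → 0  (bit 0 = 0)
bits b7..b0 = 10010100 = 148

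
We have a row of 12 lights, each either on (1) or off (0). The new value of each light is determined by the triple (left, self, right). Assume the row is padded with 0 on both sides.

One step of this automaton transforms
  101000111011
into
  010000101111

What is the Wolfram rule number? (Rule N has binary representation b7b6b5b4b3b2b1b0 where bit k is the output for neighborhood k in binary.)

position 7: 111 → 0  (bit 7 = 0)
position 8: 110 → 1  (bit 6 = 1)
position 1: 101 → 1  (bit 5 = 1)
position 3: 100 → 0  (bit 4 = 0)
position 6: 011 → 1  (bit 3 = 1)
position 0: 010 → 0  (bit 2 = 0)
position 5: 001 → 0  (bit 1 = 0)
position 4: 000 → 0  (bit 0 = 0)
bits b7..b0 = 01101000 = 104

104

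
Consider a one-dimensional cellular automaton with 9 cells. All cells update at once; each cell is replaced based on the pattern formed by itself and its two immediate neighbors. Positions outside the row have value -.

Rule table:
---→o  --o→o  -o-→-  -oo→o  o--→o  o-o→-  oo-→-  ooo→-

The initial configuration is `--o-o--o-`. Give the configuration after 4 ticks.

oo-oooo--

tick 1: oo---oo-o
tick 2: o-oooo---
tick 3: --o---ooo
tick 4: oo-oooo--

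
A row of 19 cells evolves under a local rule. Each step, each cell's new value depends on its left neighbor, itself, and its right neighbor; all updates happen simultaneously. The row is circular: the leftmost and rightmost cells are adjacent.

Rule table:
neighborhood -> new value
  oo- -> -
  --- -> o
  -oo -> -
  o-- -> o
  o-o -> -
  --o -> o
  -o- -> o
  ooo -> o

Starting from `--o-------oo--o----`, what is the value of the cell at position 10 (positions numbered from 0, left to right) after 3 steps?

step 1: oooooooooo--ooooooo
step 2: ooooooooo-oo-oooooo
step 3: oooooooo------ooooo
position 10 holds -

-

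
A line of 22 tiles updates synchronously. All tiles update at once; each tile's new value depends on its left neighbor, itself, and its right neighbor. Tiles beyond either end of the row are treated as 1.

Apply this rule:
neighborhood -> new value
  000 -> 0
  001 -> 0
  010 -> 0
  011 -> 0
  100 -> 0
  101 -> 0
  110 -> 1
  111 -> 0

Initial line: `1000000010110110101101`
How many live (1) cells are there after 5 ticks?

1

1000000000010010000100
1000000000000000000000
1000000000000000000000  (fixed point — unchanged through tick 5)
count of 1: 1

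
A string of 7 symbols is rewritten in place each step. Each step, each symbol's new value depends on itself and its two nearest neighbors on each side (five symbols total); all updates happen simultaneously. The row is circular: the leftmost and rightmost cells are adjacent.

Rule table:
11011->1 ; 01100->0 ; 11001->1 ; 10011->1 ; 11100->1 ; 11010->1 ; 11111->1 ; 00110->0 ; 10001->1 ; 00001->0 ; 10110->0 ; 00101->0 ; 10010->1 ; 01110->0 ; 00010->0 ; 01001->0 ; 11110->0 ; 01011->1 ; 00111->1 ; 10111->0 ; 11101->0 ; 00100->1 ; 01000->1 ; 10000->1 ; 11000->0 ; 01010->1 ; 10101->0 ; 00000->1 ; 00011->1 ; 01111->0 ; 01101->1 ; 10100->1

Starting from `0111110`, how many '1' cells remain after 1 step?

5

1101011
count of 1: 5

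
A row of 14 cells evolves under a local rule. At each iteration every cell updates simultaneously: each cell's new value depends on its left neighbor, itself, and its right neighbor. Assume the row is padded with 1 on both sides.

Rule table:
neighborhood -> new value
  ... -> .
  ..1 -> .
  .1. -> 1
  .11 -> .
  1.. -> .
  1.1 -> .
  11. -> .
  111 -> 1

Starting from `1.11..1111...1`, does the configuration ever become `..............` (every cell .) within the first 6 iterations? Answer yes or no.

.......11.....
..............
all cells are . at iteration 2

yes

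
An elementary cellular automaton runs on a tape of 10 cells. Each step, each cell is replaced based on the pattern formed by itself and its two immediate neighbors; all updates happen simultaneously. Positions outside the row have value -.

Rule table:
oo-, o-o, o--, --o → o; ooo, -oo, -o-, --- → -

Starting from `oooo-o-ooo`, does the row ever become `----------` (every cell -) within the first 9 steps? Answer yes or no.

---oo-o--o
--o-oo-oo-
-o-o-oo-oo
o-o-o-oo-o
-o-o-o-oo-
o-o-o-o-oo
-o-o-o-o-o
o-o-o-o-o-
-o-o-o-o-o
step 9 is -o-o-o-o-o, still not uniform -

no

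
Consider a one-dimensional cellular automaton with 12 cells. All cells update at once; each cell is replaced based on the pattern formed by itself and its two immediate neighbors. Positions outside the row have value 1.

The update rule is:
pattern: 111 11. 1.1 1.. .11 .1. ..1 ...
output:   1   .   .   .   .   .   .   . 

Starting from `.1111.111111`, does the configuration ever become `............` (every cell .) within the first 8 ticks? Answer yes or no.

tick 1: ..11...11111
tick 2: ........1111
tick 3: .........111
tick 4: ..........11
tick 5: ...........1
tick 6: ............
all cells are . at tick 6

yes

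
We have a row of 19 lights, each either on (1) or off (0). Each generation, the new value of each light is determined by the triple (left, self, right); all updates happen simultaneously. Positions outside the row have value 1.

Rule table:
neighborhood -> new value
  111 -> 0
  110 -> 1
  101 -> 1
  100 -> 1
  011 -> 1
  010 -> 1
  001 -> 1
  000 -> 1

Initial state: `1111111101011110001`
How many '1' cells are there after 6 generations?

0000000111110011111
1111111100011110000
0000000111110011111  (repeats generation 1; period 2)
generation 6: 1111111100011110000
count of 1: 12

12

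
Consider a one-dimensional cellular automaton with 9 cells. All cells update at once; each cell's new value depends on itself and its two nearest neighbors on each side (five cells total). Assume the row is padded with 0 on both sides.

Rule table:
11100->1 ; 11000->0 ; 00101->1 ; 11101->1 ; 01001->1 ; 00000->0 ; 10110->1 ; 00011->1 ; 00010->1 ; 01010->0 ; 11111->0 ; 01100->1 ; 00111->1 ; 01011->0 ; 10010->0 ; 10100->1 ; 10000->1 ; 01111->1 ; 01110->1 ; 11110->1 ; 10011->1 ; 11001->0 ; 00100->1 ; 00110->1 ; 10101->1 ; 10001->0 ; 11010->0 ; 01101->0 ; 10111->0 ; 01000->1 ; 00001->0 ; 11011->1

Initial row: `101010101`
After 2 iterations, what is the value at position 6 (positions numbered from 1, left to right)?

0

iteration 1: 101010101  (fixed point — unchanged through iteration 2)
position 6 holds 0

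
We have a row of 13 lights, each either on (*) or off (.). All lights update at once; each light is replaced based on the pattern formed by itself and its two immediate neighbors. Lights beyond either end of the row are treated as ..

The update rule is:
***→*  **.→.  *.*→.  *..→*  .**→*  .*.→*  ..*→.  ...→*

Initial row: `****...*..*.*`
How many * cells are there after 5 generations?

8

generation 1: ***.**.**.*.*
generation 2: **..*..*..*.*
generation 3: *.*.**.**.*.*
generation 4: *.*.*..*..*.*
generation 5: *.*.**.**.*.*
count of *: 8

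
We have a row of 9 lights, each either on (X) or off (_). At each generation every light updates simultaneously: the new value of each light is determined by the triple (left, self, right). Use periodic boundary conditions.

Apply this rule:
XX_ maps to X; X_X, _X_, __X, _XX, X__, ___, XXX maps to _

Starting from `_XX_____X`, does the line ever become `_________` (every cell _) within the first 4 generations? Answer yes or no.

__X______
_________
all cells are _ at generation 2

yes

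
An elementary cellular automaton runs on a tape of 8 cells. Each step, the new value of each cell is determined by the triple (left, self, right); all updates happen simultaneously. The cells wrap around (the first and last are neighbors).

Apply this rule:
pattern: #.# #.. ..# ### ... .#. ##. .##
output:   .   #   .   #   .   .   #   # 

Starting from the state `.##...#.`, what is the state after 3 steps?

.#####..

step 1: .###...#
step 2: .####...
step 3: .#####..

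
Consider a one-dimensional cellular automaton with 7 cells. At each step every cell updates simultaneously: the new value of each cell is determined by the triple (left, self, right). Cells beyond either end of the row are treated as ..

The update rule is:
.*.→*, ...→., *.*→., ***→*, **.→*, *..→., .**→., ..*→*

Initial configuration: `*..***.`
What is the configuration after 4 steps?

*.*.**.
*.*..*.
*.*.**.  (repeats step 1; period 2)
step 4: *.*..*.

*.*..*.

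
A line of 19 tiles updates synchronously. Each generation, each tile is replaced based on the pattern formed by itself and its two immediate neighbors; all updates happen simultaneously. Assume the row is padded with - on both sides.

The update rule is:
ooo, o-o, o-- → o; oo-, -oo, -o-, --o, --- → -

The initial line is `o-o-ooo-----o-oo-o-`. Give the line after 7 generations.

-o-o-o-o-----o--o-o
--o-o-o-o-----o--o-
---o-o-o-o-----o--o
----o-o-o-o-----o--
-----o-o-o-o-----o-
------o-o-o-o-----o
-------o-o-o-o-----

-------o-o-o-o-----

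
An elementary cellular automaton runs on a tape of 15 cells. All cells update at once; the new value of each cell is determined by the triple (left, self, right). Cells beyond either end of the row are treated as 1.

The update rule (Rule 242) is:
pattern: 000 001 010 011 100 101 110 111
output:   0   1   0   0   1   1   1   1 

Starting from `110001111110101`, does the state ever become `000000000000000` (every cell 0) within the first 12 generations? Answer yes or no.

no

generation 1: 111010111111010
generation 2: 111101011111101
generation 3: 111110101111110
generation 4: 111111010111111
generation 5: 111111101011111
generation 6: 111111110101111
generation 7: 111111111010111
generation 8: 111111111101011
generation 9: 111111111110101
generation 10: 111111111111010
generation 11: 111111111111101
generation 12: 111111111111110
generation 12 is 111111111111110, still not uniform 0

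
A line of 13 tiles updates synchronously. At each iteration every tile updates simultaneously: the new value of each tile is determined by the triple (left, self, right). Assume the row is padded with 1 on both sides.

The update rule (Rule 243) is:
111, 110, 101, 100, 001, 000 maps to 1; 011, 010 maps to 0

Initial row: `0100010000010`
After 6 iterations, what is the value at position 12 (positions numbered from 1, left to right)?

1011101111101
1101110111110
1110111011111
1111011101111
1111101110111
1111110111011
position 12 holds 1

1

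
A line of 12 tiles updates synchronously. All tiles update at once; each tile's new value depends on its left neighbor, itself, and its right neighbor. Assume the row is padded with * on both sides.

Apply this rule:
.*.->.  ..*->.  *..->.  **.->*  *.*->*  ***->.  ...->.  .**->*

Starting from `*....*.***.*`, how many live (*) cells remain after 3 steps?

3

*.....**.***
*.....****..
*.....*..*..
count of *: 3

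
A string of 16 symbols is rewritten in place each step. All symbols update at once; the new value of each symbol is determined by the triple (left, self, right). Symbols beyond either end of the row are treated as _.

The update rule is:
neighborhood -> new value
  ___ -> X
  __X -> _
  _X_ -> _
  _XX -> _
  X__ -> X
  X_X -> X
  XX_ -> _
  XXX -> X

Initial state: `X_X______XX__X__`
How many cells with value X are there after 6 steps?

6

step 1: _X_XXXXX___X__XX
step 2: __X_XXX_XX__X___
step 3: X__X_X_X__X__XXX
step 4: _X__X_X_X__X__X_
step 5: __X__X_X_X__X__X
step 6: X__X__X_X_X__X__
count of X: 6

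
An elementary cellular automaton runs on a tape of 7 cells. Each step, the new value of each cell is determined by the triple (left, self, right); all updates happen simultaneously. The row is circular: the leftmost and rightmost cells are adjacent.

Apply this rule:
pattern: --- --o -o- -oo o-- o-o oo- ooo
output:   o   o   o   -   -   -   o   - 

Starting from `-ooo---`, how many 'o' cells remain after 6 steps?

step 1: o--o-oo
step 2: o-oo---
step 3: o--o-oo  (repeats step 1; period 2)
step 6: o-oo---
count of o: 3

3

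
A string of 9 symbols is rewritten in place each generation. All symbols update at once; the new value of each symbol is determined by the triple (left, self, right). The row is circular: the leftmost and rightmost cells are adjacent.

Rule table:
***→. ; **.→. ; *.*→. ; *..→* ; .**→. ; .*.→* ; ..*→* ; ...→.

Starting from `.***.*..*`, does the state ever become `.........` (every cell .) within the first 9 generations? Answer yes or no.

generation 1: .....****
generation 2: *...*....
generation 3: **.***..*
generation 4: ......**.
generation 5: .....*..*
generation 6: *...*****
generation 7: .*.*.....
generation 8: **.**....
generation 9: .....*..*
generation 9 is .....*..*, still not uniform .

no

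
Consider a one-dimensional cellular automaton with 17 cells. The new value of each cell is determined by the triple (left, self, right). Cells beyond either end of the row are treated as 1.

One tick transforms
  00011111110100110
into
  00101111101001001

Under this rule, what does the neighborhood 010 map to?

0

At position 11 the neighborhood is 010; the next row has 0 there.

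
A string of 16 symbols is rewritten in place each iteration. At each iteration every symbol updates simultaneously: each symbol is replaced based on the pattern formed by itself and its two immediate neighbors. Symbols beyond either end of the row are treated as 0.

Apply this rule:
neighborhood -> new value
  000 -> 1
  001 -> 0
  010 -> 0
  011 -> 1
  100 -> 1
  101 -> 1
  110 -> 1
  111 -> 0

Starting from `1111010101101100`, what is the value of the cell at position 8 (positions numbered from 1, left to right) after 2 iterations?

1

iteration 1: 1001101011111111
iteration 2: 0101110110000001
position 8 holds 1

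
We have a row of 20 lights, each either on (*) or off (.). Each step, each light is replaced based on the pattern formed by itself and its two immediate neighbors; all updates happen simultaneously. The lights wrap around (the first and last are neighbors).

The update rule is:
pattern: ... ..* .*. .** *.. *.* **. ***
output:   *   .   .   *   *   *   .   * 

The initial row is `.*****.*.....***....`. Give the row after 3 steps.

step 1: .****.*.****.**.****
step 2: ****.*.****.**.****.
step 3: ***.*.****.**.****.*

***.*.****.**.****.*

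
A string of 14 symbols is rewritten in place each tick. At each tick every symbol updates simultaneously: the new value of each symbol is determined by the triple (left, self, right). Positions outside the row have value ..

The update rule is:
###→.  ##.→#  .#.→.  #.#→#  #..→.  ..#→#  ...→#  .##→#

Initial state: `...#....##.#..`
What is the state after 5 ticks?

###..######..#
#.#.##....#.#.
.#.###.###.#..
#.##.###.##..#
.#####.####.#.

.#####.####.#.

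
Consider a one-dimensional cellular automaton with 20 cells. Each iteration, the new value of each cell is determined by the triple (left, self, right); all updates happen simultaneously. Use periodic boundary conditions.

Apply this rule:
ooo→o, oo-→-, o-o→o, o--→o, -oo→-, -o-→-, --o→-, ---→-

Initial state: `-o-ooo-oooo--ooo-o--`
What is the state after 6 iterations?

-o-o---o-o-o--o-o--o

--o-o-o-oo-o--o-o-o-
---o-o-o--o-o--o-o-o
o---o-o-o--o-o--o-o-
-o---o-o-o--o-o--o-o
o-o---o-o-o--o-o--o-
-o-o---o-o-o--o-o--o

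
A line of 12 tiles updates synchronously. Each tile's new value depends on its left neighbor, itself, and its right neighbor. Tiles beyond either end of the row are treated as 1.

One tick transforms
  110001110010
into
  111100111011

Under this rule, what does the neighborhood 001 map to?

0

At position 4 the neighborhood is 001; the next row has 0 there.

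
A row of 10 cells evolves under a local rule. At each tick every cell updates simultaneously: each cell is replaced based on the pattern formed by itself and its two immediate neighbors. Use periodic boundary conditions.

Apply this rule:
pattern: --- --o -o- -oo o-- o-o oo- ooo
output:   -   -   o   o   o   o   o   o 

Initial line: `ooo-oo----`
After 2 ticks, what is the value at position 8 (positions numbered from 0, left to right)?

-

ooooooo---
oooooooo--
position 8 holds -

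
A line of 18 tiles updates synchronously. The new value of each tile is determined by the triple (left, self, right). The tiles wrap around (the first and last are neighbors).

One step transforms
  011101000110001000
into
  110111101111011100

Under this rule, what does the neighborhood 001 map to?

1

At position 0 the neighborhood is 001; the next row has 1 there.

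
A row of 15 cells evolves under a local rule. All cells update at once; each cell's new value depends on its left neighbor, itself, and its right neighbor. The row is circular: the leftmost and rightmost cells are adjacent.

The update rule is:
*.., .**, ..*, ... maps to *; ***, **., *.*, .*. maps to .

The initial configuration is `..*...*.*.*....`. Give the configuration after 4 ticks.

....*..******..

**.***.....****
...*..******...
***.***.....***
....*..******..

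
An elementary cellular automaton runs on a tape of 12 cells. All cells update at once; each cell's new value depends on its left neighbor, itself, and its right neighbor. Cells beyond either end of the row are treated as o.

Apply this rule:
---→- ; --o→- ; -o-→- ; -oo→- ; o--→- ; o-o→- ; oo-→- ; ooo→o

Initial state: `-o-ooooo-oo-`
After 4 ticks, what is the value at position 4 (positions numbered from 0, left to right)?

-

tick 1: ----ooo-----
tick 2: -----o------
tick 3: ------------
tick 4: ------------
position 4 holds -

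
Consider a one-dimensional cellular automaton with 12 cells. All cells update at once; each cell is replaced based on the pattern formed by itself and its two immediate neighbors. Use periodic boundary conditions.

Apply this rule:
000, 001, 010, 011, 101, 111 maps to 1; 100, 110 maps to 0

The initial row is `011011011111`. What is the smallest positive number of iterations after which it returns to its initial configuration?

12

110110111110
101101111101
011011111011
110111110110
101111101101
011111011011
111110110110
111101101101
111011011011
110110110111
101101101111
011011011111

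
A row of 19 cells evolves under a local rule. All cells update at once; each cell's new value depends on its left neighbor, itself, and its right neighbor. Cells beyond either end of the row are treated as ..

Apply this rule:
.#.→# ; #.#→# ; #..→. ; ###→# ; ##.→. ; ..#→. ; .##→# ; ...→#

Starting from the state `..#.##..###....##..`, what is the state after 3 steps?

step 1: #.###...##..##.#..#
step 2: ####..#.#...#.##..#
step 3: ###...###.#.###...#

###...###.#.###...#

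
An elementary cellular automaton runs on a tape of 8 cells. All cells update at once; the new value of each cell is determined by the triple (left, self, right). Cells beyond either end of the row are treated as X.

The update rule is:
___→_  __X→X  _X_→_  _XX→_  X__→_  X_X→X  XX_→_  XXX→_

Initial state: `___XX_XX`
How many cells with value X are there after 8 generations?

4

generation 1: __X__X__
generation 2: _X__X__X
generation 3: X__X__X_
generation 4: __X__X_X
generation 5: _X__X_X_
generation 6: X__X_X_X
generation 7: __X_X_X_
generation 8: _X_X_X_X
count of X: 4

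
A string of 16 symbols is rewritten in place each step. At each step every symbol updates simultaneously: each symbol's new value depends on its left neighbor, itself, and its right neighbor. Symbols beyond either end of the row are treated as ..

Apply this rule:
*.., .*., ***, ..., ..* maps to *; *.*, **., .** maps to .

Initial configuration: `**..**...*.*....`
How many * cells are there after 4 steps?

step 1: ..**..****.*****
step 2: **..**.**...***.
step 3: ..**.....***.*.*
step 4: **..*****.*..*.*
count of *: 10

10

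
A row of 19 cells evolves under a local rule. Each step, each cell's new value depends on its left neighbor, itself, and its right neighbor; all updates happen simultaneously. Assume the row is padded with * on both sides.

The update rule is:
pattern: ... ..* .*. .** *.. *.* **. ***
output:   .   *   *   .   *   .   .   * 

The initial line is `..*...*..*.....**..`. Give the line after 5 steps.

step 1: ****.******...*..**
step 2: ***...****.*.****.*
step 3: **.*.*.**..*..**...
step 4: *..*.*...*****..*.*
step 5: .***.**.*.***.***..

.***.**.*.***.***..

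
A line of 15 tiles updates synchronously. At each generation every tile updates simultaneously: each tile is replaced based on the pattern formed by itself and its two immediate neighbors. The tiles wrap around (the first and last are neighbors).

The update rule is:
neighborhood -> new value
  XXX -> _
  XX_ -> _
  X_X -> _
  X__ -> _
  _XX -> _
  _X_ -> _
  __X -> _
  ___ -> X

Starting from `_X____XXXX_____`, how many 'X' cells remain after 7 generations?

6

generation 1: ___XX______XXXX
generation 2: _X____XXXX_____  (repeats generation 0; period 2)
generation 7: ___XX______XXXX
count of X: 6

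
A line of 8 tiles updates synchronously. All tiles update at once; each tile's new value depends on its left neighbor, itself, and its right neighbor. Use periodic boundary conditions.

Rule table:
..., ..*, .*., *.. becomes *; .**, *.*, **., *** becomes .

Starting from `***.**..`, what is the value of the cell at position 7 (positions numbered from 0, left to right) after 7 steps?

......**
******..
......**  (repeats step 1; period 2)
step 7: ......**
position 7 holds *

*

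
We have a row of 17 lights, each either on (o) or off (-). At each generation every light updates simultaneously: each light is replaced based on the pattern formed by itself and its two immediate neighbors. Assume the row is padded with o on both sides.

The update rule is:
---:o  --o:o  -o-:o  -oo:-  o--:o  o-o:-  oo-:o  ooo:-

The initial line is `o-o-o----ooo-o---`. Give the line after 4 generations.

o-o-ooooo--o-oooo
o-o-----oooo-----
o-oooooo---oooooo
o------oooo------

o------oooo------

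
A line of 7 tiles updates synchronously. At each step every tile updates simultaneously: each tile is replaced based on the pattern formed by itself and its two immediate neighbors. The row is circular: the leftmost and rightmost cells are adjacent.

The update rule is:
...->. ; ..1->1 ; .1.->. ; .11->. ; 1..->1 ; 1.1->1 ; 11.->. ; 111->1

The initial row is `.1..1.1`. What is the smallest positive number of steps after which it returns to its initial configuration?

2

1.11.1.
.1..1.1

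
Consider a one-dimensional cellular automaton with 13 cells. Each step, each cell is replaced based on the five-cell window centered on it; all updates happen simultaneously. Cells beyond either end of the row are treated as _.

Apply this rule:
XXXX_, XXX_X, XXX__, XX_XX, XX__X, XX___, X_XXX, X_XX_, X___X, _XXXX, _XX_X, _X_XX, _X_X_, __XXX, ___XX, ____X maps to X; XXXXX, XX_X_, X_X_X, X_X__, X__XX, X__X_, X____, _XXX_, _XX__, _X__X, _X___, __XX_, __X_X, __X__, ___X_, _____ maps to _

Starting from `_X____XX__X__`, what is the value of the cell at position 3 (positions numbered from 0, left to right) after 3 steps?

_

____XX__X____
__XX__X______
XX__X________
position 3 holds _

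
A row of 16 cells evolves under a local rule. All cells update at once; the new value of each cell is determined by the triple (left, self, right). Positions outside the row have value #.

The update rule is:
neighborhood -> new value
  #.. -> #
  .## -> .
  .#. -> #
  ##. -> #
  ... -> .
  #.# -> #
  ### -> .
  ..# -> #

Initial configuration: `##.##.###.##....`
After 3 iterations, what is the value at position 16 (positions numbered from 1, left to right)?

#

.##.##..##.##..#
#.##.###.##.###.
##.##..##.##..##
position 16 holds #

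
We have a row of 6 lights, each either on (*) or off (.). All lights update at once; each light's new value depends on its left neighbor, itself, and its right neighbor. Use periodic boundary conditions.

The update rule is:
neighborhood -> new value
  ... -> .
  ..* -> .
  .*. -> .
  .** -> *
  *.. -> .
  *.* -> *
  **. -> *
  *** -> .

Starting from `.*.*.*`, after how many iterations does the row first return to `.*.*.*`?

2

*.*.*.
.*.*.*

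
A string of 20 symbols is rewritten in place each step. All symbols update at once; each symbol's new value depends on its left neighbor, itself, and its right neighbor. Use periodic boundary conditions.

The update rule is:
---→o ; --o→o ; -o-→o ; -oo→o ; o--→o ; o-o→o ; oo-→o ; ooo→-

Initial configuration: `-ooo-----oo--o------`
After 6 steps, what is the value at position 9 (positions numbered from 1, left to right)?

step 1: oo-ooooooooooooooooo
step 2: -ooo----------------
step 3: oo-ooooooooooooooooo  (repeats step 1; period 2)
step 6: -ooo----------------
position 9 holds -

-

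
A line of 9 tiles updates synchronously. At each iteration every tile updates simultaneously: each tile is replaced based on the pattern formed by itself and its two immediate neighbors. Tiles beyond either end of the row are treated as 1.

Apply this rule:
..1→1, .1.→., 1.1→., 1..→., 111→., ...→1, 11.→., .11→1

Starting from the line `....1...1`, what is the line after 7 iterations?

.111...11

.111..111
.1...11..
...111..1
.111...11
.1...111.
...111...
.111...11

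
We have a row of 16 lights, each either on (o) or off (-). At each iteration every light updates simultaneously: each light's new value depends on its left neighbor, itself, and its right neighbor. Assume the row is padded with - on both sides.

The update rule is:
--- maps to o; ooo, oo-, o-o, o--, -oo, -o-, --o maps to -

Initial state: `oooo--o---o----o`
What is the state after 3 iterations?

iteration 1: --------o---oo--
iteration 2: ooooooo---o----o
iteration 3: --------o---oo--

--------o---oo--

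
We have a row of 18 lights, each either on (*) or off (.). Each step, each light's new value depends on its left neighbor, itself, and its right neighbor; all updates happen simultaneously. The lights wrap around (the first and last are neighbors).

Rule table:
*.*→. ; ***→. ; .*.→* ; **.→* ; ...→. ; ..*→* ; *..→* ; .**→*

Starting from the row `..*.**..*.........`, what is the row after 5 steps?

*.*.*...******.**.

.**.******........
***.*....**.......
*.*.**..****.....*
*.*.*****..**...**
*.*.*...******.**.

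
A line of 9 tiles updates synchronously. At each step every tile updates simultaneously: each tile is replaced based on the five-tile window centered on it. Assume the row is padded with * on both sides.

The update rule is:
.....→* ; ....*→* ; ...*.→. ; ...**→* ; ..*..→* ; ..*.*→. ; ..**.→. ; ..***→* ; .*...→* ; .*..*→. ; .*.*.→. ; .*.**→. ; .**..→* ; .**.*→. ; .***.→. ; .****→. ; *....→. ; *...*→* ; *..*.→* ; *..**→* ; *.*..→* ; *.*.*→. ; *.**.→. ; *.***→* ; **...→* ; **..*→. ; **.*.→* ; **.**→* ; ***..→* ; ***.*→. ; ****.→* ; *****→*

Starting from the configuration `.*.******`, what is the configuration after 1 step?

*..*.****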